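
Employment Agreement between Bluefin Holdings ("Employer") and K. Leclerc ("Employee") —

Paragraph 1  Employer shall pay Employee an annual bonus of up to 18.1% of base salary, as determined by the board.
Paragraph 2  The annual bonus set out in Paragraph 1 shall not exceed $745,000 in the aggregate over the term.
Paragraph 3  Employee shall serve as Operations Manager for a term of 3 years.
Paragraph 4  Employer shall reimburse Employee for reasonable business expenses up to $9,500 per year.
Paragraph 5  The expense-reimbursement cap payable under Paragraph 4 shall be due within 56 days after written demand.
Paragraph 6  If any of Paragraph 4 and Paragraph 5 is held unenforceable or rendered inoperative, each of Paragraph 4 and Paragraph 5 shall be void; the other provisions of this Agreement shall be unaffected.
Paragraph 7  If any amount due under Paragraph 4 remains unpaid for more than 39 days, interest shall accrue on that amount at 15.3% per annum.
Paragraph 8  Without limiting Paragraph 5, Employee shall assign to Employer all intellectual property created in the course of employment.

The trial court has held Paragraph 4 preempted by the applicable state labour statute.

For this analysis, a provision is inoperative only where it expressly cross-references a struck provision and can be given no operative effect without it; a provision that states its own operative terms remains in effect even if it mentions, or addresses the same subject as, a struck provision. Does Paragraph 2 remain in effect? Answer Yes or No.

Yes

Paragraph 4 is struck. Paragraph 5 has no operative effect of its own apart from Paragraph 4 and is therefore inoperative. Paragraph 7 has no operative effect of its own apart from Paragraph 4 and is therefore inoperative. Paragraph 8 mentions Paragraph 5 but its own obligation stands independently of Paragraph 5, so Paragraph 8 is not affected. Paragraph 6 declares Paragraph 4 and Paragraph 5 mutually dependent; since one of them has fallen, all of them are of no effect. The remainder continues in force under Paragraph 6. That leaves Paragraph 1, Paragraph 2, Paragraph 3, Paragraph 6, and Paragraph 8 in effect. Paragraph 2 is among the surviving provisions, so the answer is yes.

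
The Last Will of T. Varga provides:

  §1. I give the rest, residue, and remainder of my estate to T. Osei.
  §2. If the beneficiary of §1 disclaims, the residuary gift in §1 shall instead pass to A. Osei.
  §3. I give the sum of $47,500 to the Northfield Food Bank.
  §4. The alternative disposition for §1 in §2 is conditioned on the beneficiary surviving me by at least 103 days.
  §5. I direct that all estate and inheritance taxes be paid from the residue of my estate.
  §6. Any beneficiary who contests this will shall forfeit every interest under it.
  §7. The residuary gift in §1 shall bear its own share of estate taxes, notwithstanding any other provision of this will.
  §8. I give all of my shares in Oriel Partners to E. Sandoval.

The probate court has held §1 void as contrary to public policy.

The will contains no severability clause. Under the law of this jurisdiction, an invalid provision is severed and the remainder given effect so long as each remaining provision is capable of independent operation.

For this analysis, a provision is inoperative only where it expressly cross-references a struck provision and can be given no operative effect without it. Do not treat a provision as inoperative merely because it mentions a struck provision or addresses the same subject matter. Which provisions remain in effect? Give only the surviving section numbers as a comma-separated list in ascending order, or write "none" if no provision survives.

3, 5, 6, 8

§1 is struck. §2 merely fixes the alternative disposition for §1; with §1 gone it has nothing to operate on and falls away. §7 has no operative effect of its own apart from §1 and is therefore inoperative. §4 merely fixes the survivorship condition on §2; with §2 gone it has nothing to operate on and falls away. With no severability clause, the stated default rule severs what cannot stand and enforces each remaining provision that can operate on its own. The provisions still in force are §3, §5, §6, and §8.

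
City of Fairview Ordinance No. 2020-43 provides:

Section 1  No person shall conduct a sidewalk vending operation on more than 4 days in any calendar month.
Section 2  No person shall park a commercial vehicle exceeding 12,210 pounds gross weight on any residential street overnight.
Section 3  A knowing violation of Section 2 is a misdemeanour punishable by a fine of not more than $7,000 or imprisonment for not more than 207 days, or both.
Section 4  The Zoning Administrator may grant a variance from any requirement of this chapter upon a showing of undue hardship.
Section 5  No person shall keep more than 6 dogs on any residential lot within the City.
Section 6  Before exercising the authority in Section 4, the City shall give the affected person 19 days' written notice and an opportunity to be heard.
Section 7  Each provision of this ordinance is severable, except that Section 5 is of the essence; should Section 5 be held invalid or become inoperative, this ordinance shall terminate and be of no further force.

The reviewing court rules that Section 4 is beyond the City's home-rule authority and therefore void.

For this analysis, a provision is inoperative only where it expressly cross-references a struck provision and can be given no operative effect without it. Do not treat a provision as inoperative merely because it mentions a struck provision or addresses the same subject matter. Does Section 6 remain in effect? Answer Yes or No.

No

Section 4 is struck. The only function of Section 6 is the notice-and-hearing requirement for Section 4, so it cannot stand once Section 4 is removed. Section 7 makes Section 5 an essential term, but Section 5 is unaffected, so the severability proviso in Section 7 preserves the remaining provisions. That leaves Section 1, Section 2, Section 3, Section 5, and Section 7 in effect. Section 6 is among the inoperative provisions, so the answer is no.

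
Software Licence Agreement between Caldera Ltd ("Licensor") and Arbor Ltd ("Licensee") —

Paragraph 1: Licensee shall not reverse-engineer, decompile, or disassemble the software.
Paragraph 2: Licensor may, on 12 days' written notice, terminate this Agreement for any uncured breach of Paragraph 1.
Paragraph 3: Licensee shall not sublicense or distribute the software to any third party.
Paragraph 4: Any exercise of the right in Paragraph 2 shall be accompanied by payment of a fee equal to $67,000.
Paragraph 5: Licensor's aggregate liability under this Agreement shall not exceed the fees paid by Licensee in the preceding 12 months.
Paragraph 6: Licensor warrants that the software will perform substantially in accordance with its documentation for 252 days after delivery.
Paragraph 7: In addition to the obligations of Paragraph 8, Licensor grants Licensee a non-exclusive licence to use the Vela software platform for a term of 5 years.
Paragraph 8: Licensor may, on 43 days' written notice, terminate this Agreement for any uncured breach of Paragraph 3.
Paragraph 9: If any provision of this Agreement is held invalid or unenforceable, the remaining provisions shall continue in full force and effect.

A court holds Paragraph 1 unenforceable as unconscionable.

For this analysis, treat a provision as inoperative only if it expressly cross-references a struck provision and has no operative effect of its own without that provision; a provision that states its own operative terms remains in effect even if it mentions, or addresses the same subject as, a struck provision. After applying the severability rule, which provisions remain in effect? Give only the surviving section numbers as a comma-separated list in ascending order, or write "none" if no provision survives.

3, 5, 6, 7, 8, 9

Paragraph 1 is struck. Paragraph 2 has no operative effect of its own apart from Paragraph 1 and is therefore inoperative. Paragraph 4 has no operative effect of its own apart from Paragraph 2 and is therefore inoperative. Paragraph 9 is a severability clause and preserves every provision that can still be given independent effect. The provisions still in force are Paragraph 3, Paragraph 5, Paragraph 6, Paragraph 7, Paragraph 8, and Paragraph 9.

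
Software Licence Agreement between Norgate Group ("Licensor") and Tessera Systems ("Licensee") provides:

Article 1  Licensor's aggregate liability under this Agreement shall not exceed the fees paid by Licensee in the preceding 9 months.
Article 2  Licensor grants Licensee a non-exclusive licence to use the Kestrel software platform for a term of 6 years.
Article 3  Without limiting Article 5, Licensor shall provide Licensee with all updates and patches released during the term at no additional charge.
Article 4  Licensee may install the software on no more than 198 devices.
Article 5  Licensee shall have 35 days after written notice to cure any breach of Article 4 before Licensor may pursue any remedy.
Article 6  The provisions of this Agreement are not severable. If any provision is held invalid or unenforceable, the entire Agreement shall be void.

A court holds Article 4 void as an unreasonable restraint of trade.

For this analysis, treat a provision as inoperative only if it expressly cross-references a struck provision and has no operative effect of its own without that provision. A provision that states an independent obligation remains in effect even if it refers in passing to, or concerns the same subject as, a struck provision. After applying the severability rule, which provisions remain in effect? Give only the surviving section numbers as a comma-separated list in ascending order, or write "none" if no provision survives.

none

Article 4 is struck. Article 5 has no operative effect of its own apart from Article 4 and is therefore inoperative. Article 6 provides that the Agreement is not severable, so the invalidity of any one provision voids the entire Agreement. No provision of the Agreement survives.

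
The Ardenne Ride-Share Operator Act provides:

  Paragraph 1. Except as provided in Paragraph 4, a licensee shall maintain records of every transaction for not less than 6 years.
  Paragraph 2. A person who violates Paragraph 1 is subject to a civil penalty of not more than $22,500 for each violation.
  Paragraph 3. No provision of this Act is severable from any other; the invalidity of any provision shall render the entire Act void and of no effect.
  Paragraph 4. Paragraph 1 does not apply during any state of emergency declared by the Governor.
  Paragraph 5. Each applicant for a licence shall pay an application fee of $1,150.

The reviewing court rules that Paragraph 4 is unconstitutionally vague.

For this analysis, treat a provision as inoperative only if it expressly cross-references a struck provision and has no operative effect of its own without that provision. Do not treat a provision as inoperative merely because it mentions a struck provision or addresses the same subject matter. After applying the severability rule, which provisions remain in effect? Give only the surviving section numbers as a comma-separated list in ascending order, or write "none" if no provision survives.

Paragraph 4 is struck. Nothing else in the Act is defined by reference to Paragraph 4. Paragraph 3 provides that the Act is not severable, so the invalidity of any one provision voids the entire Act. No provision of the Act survives.

none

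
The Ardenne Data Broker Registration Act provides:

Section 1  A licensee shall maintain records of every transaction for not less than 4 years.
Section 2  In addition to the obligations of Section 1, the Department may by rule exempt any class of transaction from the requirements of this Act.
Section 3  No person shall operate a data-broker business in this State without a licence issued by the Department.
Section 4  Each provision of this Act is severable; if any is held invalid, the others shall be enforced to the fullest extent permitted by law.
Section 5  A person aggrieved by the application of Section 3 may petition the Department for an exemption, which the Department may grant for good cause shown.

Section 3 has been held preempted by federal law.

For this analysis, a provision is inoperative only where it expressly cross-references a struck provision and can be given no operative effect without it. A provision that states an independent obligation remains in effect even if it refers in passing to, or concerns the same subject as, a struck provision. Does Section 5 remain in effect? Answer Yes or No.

No

Section 3 is struck. Section 5 has no operative effect of its own apart from Section 3 and is therefore inoperative. Section 4 is a severability clause and preserves every provision that can still be given independent effect. That leaves Section 1, Section 2, and Section 4 in effect. Section 5 is among the inoperative provisions, so the answer is no.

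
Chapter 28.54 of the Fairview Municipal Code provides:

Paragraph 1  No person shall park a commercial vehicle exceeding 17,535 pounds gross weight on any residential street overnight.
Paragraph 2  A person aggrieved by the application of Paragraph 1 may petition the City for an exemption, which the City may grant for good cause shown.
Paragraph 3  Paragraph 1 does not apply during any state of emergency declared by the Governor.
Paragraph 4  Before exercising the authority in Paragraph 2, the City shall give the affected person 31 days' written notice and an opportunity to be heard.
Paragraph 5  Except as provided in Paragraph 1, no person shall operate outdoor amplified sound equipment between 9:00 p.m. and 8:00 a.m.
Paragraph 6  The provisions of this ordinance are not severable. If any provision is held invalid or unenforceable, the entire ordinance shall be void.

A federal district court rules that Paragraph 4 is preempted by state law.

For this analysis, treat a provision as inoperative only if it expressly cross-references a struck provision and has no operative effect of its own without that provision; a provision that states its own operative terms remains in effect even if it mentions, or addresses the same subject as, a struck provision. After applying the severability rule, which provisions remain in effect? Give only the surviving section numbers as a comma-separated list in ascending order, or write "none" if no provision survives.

none

Paragraph 4 is struck. Nothing else in the ordinance is defined by reference to Paragraph 4. Paragraph 6 provides that the ordinance is not severable, so the invalidity of any one provision voids the entire ordinance. No provision of the ordinance survives.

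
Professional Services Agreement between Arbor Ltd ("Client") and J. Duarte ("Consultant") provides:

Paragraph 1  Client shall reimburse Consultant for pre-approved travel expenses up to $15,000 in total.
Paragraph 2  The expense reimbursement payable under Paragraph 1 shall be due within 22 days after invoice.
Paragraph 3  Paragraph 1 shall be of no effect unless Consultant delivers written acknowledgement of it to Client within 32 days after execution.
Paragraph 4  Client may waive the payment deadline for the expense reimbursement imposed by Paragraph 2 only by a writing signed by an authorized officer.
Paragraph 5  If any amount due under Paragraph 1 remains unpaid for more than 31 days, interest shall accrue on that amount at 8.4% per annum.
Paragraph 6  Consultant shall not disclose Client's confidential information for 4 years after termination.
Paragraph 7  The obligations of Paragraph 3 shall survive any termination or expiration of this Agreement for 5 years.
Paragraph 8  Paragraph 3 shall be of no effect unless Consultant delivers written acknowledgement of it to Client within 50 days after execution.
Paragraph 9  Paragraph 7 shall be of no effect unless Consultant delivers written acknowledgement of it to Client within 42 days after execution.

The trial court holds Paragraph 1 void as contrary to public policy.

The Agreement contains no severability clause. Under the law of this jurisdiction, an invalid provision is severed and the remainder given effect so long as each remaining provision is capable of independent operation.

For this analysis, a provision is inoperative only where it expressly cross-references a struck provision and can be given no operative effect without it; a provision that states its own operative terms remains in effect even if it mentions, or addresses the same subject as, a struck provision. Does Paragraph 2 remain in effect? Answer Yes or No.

No

Paragraph 1 is struck. The whole of Paragraph 2 is the payment deadline for the expense reimbursement, defined by reference to Paragraph 1, so Paragraph 2 cannot stand once Paragraph 1 is removed. Paragraph 3 has no operative effect of its own apart from Paragraph 1 and is therefore inoperative. Paragraph 5 operates only by reference to Paragraph 1, so it falls with Paragraph 1. Paragraph 4 has no operative effect of its own apart from Paragraph 2 and is therefore inoperative. Paragraph 7 operates only by reference to Paragraph 3, so it falls with Paragraph 3. Paragraph 8 operates only by reference to Paragraph 3, so it falls with Paragraph 3. Paragraph 9 has no operative effect of its own apart from Paragraph 7 and is therefore inoperative. With no severability clause, the stated default rule severs what cannot stand and enforces each remaining provision that can operate on its own. Only Paragraph 6 remains in effect. Paragraph 2 is among the inoperative provisions, so the answer is no.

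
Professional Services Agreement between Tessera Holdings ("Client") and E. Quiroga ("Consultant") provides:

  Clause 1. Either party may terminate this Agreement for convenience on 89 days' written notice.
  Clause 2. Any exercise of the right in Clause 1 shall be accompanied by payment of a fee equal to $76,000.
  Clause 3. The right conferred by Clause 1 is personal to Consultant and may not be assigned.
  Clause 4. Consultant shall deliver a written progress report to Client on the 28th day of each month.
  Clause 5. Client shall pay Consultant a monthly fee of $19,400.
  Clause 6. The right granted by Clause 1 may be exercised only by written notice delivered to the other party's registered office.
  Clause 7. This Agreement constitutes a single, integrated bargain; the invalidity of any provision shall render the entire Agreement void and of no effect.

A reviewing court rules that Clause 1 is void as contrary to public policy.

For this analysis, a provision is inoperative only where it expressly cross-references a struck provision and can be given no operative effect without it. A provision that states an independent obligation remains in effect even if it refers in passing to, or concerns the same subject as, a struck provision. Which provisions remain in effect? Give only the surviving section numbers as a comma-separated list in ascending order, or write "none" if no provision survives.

Clause 1 is struck. The only function of Clause 2 is the exercise fee for Clause 1, so it cannot stand once Clause 1 is removed. The only function of Clause 3 is the non-assignment of Clause 1, so it cannot stand once Clause 1 is removed. Clause 6 merely fixes the notice requirement for Clause 1; with Clause 1 gone it has nothing to operate on and falls away. Clause 7 provides that the Agreement is not severable, so the invalidity of any one provision voids the entire Agreement. No provision of the Agreement survives.

none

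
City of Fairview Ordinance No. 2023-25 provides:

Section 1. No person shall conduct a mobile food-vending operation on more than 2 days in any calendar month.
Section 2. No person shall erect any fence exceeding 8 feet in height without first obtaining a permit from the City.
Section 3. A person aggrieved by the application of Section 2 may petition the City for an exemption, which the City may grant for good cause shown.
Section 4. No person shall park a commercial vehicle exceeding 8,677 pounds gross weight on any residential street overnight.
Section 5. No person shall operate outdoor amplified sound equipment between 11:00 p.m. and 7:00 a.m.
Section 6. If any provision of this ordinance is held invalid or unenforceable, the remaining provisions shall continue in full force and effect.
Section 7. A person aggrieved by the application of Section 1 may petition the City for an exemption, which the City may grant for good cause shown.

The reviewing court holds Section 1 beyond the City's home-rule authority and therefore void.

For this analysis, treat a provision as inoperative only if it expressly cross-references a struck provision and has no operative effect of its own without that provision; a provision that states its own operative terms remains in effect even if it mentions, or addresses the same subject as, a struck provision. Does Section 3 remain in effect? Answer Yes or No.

Yes

Section 1 is struck. The only function of Section 7 is the exemption procedure for Section 1, so it cannot stand once Section 1 is removed. Section 6 is a severability clause and preserves every provision that can still be given independent effect. The provisions still in force are Section 2, Section 3, Section 4, Section 5, and Section 6. Section 3 is among the surviving provisions, so the answer is yes.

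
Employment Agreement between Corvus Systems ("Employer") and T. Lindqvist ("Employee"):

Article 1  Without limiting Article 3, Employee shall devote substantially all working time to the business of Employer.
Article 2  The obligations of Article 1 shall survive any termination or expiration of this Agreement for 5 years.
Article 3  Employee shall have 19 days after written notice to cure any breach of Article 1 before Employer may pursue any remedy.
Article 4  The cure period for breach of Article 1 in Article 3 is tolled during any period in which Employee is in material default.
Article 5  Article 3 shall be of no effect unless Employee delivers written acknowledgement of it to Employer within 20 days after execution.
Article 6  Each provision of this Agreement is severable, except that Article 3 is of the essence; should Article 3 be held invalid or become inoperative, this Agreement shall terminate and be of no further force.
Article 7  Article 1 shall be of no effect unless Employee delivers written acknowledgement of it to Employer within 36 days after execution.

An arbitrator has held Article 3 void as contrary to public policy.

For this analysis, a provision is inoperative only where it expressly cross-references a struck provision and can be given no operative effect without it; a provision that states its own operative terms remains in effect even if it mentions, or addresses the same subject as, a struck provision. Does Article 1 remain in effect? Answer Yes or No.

No

Article 3 is struck. Article 4 does nothing except set the tolling of the cure period for breach of Article 1 by reference to Article 3; with Article 3 gone it has no independent effect and is inoperative. Article 5 operates only by reference to Article 3, so it falls with Article 3. Article 6 makes Article 3 an essential term, and Article 3 is the provision held invalid; under Article 6, the entire Agreement is therefore void. No provision of the Agreement survives. Article 1 is among the inoperative provisions, so the answer is no.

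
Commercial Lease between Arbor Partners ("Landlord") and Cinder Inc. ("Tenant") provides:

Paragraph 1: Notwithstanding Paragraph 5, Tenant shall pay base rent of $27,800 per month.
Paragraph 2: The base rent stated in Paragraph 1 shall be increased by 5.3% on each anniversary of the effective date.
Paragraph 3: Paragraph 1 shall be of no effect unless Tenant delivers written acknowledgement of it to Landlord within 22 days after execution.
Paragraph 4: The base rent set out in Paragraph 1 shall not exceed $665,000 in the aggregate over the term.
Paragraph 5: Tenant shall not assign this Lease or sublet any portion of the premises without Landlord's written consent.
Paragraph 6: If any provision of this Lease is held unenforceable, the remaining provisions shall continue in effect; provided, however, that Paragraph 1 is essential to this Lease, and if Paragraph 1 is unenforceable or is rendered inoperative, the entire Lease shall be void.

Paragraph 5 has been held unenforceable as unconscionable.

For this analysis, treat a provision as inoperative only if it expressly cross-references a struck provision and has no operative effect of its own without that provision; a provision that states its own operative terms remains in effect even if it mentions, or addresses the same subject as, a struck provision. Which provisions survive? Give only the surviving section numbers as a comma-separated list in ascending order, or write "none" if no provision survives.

1, 2, 3, 4, 6

Paragraph 5 is struck. Although Paragraph 1 refers to Paragraph 5, its operative terms do not depend on Paragraph 5, so it remains in effect. No other provision's operative terms depend on Paragraph 5. Paragraph 6 makes Paragraph 1 an essential term, but Paragraph 1 is unaffected, so the severability proviso in Paragraph 6 preserves the remaining provisions. Paragraph 1, Paragraph 2, Paragraph 3, Paragraph 4, and Paragraph 6 remain in effect.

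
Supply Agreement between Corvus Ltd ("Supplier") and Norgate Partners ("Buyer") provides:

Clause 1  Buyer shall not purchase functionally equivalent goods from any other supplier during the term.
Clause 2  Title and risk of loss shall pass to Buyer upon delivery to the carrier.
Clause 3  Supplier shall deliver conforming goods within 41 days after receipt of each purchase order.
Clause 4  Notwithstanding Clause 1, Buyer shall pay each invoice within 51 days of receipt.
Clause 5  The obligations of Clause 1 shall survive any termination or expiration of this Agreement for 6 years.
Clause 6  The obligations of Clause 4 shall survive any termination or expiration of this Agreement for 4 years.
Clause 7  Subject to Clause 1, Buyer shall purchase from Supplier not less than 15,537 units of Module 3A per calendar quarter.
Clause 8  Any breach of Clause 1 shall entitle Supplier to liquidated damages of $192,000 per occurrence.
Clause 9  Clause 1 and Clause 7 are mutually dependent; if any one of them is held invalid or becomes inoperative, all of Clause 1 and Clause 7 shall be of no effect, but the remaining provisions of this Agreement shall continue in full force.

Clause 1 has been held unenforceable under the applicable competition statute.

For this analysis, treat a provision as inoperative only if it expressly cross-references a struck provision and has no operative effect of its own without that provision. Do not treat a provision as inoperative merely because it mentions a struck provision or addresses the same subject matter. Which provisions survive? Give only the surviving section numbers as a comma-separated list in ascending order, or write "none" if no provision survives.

2, 3, 4, 6, 9

Clause 1 is struck. The only function of Clause 5 is the survival period for Clause 1, so it cannot stand once Clause 1 is removed. Clause 8 has no operative effect of its own apart from Clause 1 and is therefore inoperative. Clause 4 mentions Clause 1 but its own obligation stands independently of Clause 1, so Clause 4 is not affected. Clause 9 declares Clause 1 and Clause 7 mutually dependent; since one of them has fallen, all of them are of no effect. That brings down Clause 7 as well. The remainder continues in force under Clause 9. The provisions still in force are Clause 2, Clause 3, Clause 4, Clause 6, and Clause 9.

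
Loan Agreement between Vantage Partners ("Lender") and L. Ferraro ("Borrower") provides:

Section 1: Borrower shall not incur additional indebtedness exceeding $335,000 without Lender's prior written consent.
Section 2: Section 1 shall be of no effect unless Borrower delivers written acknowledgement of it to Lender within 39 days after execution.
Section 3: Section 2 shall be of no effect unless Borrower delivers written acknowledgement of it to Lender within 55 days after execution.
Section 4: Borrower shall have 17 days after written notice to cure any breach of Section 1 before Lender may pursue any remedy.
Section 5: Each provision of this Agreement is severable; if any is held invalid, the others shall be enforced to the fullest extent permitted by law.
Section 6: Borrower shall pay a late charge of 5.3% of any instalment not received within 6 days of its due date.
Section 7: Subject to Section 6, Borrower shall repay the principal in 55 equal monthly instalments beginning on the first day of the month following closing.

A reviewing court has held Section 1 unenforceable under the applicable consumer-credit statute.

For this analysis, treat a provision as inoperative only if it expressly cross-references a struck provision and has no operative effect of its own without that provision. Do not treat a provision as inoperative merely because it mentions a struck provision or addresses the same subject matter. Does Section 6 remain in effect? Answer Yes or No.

Section 1 is struck. The only function of Section 2 is the acknowledgement condition for Section 1, so it cannot stand once Section 1 is removed. Section 4 has no operative effect of its own apart from Section 1 and is therefore inoperative. Section 3 has no operative effect of its own apart from Section 2 and is therefore inoperative. Under the severability clause in Section 5, the remaining provisions continue in force. That leaves Section 5, Section 6, and Section 7 in effect. Section 6 is among the surviving provisions, so the answer is yes.

Yes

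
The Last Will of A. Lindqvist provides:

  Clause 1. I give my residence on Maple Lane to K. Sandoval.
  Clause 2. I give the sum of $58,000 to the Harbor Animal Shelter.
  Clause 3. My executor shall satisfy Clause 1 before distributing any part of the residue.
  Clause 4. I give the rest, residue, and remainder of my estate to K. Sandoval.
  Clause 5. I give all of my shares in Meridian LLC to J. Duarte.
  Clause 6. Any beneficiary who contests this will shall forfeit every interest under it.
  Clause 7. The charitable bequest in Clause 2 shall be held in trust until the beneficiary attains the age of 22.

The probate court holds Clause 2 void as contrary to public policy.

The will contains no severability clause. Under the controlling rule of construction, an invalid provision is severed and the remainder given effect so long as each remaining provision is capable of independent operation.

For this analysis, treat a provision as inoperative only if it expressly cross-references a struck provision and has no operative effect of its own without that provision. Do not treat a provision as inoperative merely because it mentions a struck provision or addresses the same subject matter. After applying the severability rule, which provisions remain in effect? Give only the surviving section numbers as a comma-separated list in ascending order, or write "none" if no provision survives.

Clause 2 is struck. Clause 7 operates only by reference to Clause 2, so it falls with Clause 2. Under the stated default rule, only provisions that cannot operate independently fall away; the rest are enforced. That leaves Clause 1, Clause 3, Clause 4, Clause 5, and Clause 6 in effect.

1, 3, 4, 5, 6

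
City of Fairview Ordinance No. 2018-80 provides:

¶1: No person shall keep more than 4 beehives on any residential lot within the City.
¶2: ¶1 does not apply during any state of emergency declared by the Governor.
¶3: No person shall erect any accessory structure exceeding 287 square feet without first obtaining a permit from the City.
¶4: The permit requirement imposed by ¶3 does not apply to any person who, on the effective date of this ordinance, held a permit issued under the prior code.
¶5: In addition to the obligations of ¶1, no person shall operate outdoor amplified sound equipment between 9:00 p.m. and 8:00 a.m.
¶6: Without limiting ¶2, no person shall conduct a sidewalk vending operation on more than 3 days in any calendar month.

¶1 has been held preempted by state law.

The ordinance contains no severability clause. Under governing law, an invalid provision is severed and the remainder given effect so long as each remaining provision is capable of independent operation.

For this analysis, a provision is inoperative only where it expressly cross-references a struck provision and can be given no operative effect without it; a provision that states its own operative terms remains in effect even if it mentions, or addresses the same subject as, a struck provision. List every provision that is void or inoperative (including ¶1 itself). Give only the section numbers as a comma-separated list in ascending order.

¶1 is struck. ¶2 has no operative effect of its own apart from ¶1 and is therefore inoperative. ¶6 mentions ¶2 but its own obligation stands independently of ¶2, so ¶6 is not affected. Although ¶5 refers to ¶1, its operative terms do not depend on ¶1, so it remains in effect. Under the stated default rule, only provisions that cannot operate independently fall away; the rest are enforced. The provisions still in force are ¶3, ¶4, ¶5, and ¶6.

1, 2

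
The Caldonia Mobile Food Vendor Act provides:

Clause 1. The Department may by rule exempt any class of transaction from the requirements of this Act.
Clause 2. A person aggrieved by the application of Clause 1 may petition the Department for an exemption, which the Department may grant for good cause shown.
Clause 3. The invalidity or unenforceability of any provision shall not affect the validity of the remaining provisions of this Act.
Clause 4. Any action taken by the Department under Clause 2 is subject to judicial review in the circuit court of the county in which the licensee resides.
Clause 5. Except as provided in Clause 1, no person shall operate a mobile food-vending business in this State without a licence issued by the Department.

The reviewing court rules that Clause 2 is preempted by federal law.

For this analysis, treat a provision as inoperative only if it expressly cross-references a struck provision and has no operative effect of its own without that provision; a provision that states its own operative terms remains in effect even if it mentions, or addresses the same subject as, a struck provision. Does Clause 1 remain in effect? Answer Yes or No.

Clause 2 is struck. The only function of Clause 4 is the judicial-review right for Clause 2, so it cannot stand once Clause 2 is removed. Clause 3 is a severability clause and preserves every provision that can still be given independent effect. That leaves Clause 1, Clause 3, and Clause 5 in effect. Clause 1 is among the surviving provisions, so the answer is yes.

Yes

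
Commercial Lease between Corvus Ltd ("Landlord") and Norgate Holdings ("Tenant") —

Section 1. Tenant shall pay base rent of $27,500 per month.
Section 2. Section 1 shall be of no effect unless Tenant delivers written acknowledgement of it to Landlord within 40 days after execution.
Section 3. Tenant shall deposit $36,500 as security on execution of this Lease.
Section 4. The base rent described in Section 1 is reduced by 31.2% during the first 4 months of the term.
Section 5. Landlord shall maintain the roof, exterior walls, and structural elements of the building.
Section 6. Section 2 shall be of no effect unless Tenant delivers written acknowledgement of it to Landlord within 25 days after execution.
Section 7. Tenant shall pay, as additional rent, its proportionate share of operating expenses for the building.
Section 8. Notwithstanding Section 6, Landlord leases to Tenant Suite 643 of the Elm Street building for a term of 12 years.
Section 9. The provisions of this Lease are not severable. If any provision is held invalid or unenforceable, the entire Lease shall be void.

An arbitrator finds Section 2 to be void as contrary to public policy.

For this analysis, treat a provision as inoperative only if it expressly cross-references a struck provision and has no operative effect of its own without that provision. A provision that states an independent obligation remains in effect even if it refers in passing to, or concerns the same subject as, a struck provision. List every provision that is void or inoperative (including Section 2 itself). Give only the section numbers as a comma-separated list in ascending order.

Section 2 is struck. The only function of Section 6 is the acknowledgement condition for Section 2, so it cannot stand once Section 2 is removed. Section 9 provides that the Lease is not severable, so the invalidity of any one provision voids the entire Lease. No provision of the Lease survives.

1, 2, 3, 4, 5, 6, 7, 8, 9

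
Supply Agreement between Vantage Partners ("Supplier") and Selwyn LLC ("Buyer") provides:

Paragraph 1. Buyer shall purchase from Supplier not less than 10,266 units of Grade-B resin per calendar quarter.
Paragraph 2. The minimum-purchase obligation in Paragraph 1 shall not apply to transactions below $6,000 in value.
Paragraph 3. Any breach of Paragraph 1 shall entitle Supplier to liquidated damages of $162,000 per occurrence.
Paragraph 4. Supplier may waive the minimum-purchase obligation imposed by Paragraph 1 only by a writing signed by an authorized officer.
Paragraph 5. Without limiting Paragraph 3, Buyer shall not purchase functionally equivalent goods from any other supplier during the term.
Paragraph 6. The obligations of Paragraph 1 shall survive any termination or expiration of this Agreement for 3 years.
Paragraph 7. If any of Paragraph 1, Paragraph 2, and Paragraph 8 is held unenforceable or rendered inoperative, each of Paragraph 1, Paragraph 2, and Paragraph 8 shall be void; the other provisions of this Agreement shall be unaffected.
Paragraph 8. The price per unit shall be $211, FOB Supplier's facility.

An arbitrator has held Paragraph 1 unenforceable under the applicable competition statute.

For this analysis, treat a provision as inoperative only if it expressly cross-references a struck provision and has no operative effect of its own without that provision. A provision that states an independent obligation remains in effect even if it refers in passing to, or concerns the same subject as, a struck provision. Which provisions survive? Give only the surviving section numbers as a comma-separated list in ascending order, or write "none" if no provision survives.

Paragraph 1 is struck. Paragraph 2 does nothing except set the carve-out from the minimum-purchase obligation by reference to Paragraph 1; with Paragraph 1 gone it has no independent effect and is inoperative. Paragraph 3 operates only by reference to Paragraph 1, so it falls with Paragraph 1. Paragraph 4 has no operative effect of its own apart from Paragraph 1 and is therefore inoperative. Paragraph 6 merely fixes the survival period for Paragraph 1; with Paragraph 1 gone it has nothing to operate on and falls away. Although Paragraph 5 refers to Paragraph 3, its operative terms do not depend on Paragraph 3, so it remains in effect. Paragraph 7 declares Paragraph 1, Paragraph 2, and Paragraph 8 mutually dependent; since one of them has fallen, all of them are of no effect. That brings down Paragraph 8 as well. The remainder continues in force under Paragraph 7. The provisions still in force are Paragraph 5 and Paragraph 7.

5, 7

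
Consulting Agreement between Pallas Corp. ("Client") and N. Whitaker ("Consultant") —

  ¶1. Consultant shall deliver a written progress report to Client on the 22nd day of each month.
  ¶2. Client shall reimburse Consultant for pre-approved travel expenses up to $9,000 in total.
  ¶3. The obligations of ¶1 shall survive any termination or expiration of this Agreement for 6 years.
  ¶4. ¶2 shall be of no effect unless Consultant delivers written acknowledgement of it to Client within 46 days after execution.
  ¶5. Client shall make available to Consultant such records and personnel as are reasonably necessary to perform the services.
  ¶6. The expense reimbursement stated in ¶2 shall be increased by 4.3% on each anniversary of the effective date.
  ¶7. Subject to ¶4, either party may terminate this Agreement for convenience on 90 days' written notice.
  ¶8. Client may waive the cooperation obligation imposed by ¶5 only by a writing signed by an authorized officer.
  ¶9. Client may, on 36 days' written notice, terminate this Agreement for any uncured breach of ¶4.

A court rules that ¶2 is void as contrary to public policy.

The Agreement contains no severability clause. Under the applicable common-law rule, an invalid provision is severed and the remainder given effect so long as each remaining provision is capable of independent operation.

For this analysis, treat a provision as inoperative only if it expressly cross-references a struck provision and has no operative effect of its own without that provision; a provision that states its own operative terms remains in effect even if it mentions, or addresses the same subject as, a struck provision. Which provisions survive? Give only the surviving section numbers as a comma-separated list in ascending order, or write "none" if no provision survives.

¶2 is struck. The only function of ¶4 is the acknowledgement condition for ¶2, so it cannot stand once ¶2 is removed. ¶6 has no operative effect of its own apart from ¶2 and is therefore inoperative. ¶9 operates only by reference to ¶4, so it falls with ¶4. ¶7 mentions ¶4 but its own obligation stands independently of ¶4, so ¶7 is not affected. Under the stated default rule, only provisions that cannot operate independently fall away; the rest are enforced. ¶1, ¶3, ¶5, ¶7, and ¶8 remain in effect.

1, 3, 5, 7, 8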